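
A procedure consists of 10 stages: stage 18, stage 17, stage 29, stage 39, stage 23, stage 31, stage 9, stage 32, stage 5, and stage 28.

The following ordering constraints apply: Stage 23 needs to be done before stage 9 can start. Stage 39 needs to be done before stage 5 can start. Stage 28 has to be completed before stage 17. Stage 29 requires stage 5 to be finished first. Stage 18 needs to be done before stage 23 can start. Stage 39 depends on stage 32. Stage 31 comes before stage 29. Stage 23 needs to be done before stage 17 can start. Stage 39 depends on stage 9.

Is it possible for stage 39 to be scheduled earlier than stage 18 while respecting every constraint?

The constraints give a chain stage 18 → stage 23 → stage 9 → stage 39, which forces stage 18 before stage 39.
Hence stage 39 can never be scheduled before stage 18.

No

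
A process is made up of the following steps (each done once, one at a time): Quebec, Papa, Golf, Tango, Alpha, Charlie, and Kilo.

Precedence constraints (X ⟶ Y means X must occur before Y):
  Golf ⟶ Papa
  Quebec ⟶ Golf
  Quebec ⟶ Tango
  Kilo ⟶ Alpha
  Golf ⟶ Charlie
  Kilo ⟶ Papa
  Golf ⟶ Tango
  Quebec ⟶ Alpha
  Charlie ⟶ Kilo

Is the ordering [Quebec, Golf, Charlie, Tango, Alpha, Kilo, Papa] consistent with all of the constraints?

No

The sequence places Alpha ahead of Kilo.
But one of the constraints requires Kilo before Alpha, so this ordering violates it.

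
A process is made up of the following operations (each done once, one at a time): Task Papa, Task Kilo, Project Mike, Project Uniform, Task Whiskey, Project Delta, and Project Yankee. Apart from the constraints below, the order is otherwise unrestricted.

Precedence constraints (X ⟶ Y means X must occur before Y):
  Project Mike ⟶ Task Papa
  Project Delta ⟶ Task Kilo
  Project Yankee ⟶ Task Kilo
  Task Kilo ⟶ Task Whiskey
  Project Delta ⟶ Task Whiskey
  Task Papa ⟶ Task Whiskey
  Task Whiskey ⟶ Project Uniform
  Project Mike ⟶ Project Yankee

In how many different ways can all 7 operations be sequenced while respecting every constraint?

11

2 operations have no prerequisites (Project Mike, Project Delta), so any of them could come first.
Enumerating by repeatedly choosing an available operation (one whose prerequisites are all placed) gives 11 distinct complete orderings.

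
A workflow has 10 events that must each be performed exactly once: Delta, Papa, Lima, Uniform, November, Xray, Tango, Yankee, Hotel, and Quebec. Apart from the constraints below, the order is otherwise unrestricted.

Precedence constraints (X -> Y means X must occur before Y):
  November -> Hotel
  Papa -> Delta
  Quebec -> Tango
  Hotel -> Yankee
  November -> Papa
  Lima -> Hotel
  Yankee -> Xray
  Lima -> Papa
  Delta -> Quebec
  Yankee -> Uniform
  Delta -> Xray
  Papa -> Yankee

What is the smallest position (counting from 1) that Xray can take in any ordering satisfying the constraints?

Every event that must precede Xray has to come before it. Tracing all chains that end at Xray, those events are: Delta, Papa, Lima, November, Yankee, Hotel — 6 in total.
With 6 mandatory predecessors, the earliest Xray can sit is position 6+1 = 7, and placing just those 6 first achieves it.

7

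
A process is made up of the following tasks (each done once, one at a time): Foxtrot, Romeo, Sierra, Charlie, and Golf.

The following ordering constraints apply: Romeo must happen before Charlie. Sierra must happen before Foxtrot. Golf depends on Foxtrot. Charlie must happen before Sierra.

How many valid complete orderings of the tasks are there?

Romeo is the only task with nothing required before it, so every ordering starts there.
Every task is then forced in turn, so only 1 complete ordering is consistent with the constraints.

1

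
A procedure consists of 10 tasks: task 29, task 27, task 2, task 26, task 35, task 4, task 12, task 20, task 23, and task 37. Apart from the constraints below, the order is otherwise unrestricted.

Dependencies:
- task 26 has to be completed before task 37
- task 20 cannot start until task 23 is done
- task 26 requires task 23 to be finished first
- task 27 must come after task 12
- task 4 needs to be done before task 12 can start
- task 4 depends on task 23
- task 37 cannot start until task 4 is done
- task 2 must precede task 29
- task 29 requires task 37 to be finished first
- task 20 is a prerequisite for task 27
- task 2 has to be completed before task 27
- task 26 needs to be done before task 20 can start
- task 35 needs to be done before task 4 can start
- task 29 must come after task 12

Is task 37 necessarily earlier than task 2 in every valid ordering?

No chain of constraints connects task 37 to task 2 in either direction.
So task 37 can come before task 2 or after — it is not forced.

No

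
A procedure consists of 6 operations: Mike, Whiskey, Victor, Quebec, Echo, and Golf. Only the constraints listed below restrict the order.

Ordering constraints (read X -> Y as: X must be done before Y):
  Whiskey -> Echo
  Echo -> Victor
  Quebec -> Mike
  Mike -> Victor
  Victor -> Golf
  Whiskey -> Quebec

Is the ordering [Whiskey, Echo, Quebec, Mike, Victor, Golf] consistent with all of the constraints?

Yes

Every stated constraint is respected: Echo sits at position 2, ahead of Victor at position 5, and each of the other listed pairs likewise has the predecessor earlier in the sequence.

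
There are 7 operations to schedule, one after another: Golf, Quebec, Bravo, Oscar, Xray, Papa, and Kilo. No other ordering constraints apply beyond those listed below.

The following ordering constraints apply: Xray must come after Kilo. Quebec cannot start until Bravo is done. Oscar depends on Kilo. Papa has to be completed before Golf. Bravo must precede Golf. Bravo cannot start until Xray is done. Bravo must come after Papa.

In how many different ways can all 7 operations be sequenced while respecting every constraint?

2 operations have no prerequisites (Papa, Kilo), so any of them could come first.
Counting all ways to extend the partial order to a total order gives 34.

34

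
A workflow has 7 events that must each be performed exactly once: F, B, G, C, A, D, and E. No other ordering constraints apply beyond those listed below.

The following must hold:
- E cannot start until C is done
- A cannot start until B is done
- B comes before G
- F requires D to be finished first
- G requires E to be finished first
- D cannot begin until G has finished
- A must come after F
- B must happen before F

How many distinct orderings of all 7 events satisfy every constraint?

3

2 events have no prerequisites (B, C), so any of them could come first.
Systematically extending each partial ordering one event at a time and counting, there are 3 complete orderings.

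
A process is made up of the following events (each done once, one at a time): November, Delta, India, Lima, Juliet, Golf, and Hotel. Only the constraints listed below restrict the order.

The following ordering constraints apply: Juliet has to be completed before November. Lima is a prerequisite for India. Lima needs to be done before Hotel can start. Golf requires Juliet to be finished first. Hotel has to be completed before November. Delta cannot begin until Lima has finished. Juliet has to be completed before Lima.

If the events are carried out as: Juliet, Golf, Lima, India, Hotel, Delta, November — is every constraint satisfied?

Yes

Going through the constraints one by one, each required predecessor appears earlier in the sequence than its dependent — e.g. Juliet (position 1) is before November (position 7), as required.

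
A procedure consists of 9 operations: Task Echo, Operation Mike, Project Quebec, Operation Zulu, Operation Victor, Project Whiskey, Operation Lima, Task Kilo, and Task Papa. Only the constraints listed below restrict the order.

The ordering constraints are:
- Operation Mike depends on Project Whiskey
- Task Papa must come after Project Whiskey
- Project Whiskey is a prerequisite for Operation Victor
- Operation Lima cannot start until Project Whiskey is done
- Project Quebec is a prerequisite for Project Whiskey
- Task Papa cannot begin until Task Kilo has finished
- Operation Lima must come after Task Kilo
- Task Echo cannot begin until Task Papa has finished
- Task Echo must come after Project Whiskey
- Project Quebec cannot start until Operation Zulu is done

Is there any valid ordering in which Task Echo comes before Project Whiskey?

There is a dependency chain Project Whiskey → Task Echo, so Task Echo always comes after Project Whiskey.
Hence Task Echo can never be scheduled before Project Whiskey.

No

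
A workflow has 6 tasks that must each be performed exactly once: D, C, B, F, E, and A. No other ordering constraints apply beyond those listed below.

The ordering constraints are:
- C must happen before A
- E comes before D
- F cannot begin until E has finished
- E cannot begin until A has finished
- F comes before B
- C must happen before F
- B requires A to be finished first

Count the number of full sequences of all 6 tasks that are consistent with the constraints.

Only C has no prerequisites, so it must go first.
Enumerating by repeatedly choosing an available task (one whose prerequisites are all placed) gives 3 distinct complete orderings.

3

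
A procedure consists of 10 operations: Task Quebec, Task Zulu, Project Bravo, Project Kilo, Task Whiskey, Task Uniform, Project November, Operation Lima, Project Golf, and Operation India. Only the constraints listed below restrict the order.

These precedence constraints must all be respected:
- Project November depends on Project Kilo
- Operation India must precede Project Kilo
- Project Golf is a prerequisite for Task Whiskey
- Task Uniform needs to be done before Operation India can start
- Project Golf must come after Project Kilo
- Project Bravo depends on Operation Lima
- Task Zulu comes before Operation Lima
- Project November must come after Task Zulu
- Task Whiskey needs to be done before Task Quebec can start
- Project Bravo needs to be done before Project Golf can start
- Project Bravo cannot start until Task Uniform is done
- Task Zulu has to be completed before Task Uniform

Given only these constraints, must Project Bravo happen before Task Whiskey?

Tracing the constraints gives a chain: Project Bravo → Project Golf → Task Whiskey.
Hence Project Bravo necessarily comes before Task Whiskey.

Yes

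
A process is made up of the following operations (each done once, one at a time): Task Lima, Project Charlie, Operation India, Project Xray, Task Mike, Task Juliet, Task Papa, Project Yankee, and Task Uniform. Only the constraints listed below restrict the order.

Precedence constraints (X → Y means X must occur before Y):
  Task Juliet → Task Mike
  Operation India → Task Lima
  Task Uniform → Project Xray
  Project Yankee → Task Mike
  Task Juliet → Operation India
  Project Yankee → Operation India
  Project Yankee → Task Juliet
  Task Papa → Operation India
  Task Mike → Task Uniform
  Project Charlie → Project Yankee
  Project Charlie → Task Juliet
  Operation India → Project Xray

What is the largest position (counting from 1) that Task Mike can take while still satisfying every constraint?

7

Every operation that must follow Task Mike has to come after it. Tracing all chains starting from Task Mike, those operations are: Project Xray, Task Uniform — 2 in total.
With 2 mandatory successors out of 9 operations total, the latest slot for Task Mike is 9−2 = 7, and it's reachable by doing all non-successors before Task Mike.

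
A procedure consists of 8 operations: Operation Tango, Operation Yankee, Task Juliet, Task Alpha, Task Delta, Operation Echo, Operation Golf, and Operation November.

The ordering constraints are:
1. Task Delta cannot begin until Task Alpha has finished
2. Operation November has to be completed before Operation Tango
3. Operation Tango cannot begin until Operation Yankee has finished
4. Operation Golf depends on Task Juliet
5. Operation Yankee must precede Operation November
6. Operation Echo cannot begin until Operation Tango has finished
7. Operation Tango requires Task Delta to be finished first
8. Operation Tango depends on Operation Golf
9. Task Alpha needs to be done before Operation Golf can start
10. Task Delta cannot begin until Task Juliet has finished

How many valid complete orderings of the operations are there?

60

The operations with no prerequisites are Operation Yankee, Task Juliet, Task Alpha; any of them can be placed first.
Counting all ways to extend the partial order to a total order gives 60.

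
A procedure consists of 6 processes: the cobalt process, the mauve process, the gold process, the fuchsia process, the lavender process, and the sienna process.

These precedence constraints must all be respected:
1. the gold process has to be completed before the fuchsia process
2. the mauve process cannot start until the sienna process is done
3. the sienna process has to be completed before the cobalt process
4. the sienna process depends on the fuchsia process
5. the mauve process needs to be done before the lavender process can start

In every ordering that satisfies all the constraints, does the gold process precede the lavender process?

Yes

Chaining the stated constraints: the gold process → the fuchsia process → the sienna process → the mauve process → the lavender process.
That forces the gold process before the lavender process in every valid schedule.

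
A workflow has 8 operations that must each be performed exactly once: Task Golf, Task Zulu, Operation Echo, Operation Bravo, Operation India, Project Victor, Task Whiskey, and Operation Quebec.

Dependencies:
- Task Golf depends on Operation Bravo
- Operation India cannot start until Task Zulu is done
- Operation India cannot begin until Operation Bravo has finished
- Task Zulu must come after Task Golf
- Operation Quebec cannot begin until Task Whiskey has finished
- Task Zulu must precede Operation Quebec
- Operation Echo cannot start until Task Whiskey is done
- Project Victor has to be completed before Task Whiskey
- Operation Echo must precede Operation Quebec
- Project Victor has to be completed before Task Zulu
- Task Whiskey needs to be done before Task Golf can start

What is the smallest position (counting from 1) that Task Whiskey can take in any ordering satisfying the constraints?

2

The only operation forced before Task Whiskey (directly or transitively) is Project Victor.
With 1 mandatory predecessor, the earliest Task Whiskey can sit is position 1+1 = 2, and placing just that one first achieves it.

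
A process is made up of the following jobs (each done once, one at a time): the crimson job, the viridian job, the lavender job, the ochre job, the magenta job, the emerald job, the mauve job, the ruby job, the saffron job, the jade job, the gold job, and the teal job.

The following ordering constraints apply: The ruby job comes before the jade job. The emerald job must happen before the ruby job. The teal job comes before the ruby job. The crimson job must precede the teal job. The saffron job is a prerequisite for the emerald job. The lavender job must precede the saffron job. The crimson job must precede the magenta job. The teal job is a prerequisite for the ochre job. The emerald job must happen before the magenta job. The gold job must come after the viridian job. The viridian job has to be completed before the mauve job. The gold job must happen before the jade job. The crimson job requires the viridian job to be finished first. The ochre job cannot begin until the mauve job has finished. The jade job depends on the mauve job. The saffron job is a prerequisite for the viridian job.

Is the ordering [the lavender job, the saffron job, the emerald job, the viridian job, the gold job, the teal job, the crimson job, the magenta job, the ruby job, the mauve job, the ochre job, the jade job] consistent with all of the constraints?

No

The sequence places the teal job ahead of the crimson job.
Since the crimson job is required before the teal job, the ordering is invalid.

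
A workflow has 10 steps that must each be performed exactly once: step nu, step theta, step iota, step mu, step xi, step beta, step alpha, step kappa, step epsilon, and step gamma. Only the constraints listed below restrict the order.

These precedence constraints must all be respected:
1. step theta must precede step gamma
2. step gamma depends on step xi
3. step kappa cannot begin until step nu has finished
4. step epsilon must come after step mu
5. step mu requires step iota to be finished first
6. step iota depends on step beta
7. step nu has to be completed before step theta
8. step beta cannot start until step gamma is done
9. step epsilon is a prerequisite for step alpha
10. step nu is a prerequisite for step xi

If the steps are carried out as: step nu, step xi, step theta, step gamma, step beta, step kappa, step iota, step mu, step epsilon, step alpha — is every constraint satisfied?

Every stated constraint is respected: step nu sits at position 1, ahead of step kappa at position 6, and each of the other listed pairs likewise has the predecessor earlier in the sequence.

Yes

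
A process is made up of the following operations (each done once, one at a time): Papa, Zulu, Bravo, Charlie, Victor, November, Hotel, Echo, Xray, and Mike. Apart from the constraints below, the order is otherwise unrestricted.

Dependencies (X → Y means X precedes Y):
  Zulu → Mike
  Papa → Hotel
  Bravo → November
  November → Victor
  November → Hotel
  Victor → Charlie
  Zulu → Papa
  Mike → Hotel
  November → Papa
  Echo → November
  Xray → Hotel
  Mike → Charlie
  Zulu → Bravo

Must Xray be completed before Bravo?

Nothing in the constraints links Xray and Bravo; they are unordered relative to each other.
So Xray can come before Bravo or after — it is not forced.

No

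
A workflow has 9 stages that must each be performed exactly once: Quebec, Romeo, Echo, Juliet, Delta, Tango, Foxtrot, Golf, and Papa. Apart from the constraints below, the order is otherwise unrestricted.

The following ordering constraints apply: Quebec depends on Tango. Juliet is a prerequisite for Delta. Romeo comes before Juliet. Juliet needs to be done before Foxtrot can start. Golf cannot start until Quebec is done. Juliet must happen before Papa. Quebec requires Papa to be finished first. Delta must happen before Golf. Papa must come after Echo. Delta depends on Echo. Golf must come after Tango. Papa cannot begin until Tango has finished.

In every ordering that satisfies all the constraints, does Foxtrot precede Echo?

No chain of constraints connects Foxtrot to Echo in either direction.
There exist valid orderings with Echo before Foxtrot, so Foxtrot is not required to come first.

No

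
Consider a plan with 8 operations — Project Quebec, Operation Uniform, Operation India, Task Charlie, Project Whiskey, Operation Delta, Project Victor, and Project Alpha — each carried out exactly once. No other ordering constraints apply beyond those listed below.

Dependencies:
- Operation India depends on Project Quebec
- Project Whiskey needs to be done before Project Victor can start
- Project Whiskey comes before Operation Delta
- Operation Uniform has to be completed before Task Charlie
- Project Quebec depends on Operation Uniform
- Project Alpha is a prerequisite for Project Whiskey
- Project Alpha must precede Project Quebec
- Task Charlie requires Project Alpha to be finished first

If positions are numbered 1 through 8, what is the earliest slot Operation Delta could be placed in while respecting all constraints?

3

The operations that are forced before Operation Delta, directly or transitively, are Project Whiskey, Project Alpha. That's 2 operations.
With 2 mandatory predecessors, the earliest Operation Delta can sit is position 2+1 = 3, and placing just those 2 first achieves it.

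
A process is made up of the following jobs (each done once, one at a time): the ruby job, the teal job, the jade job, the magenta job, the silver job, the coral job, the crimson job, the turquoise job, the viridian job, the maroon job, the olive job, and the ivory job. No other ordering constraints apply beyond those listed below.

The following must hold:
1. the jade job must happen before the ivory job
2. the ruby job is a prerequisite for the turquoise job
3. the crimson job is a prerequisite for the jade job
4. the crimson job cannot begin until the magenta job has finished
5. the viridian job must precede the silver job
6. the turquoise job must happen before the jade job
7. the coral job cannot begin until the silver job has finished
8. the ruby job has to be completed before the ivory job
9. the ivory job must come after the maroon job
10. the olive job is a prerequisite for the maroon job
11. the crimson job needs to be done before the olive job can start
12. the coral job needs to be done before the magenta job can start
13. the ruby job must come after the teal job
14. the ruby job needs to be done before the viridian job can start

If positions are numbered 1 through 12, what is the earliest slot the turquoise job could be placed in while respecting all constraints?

3

Working backwards through the constraints from the turquoise job, its full set of required predecessors is the ruby job, the teal job — 2 of them.
With 2 mandatory predecessors, the earliest the turquoise job can sit is position 2+1 = 3, and placing just those 2 first achieves it.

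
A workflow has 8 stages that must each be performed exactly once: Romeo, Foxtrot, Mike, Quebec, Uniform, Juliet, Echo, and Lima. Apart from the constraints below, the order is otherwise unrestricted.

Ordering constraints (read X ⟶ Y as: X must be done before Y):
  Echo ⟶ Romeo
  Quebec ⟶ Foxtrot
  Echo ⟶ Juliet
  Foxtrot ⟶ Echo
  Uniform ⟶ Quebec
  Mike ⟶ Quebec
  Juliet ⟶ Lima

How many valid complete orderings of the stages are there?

6

2 stages have no prerequisites (Mike, Uniform), so any of them could come first.
Counting all ways to extend the partial order to a total order gives 6.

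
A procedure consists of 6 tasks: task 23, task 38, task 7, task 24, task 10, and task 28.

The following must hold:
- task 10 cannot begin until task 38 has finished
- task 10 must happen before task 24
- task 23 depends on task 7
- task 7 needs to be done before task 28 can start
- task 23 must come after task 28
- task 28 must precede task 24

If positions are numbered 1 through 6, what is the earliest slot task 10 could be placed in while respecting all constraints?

The only task forced before task 10 (directly or transitively) is task 38.
With 1 mandatory predecessor, the earliest task 10 can sit is position 1+1 = 2, and placing just that one first achieves it.

2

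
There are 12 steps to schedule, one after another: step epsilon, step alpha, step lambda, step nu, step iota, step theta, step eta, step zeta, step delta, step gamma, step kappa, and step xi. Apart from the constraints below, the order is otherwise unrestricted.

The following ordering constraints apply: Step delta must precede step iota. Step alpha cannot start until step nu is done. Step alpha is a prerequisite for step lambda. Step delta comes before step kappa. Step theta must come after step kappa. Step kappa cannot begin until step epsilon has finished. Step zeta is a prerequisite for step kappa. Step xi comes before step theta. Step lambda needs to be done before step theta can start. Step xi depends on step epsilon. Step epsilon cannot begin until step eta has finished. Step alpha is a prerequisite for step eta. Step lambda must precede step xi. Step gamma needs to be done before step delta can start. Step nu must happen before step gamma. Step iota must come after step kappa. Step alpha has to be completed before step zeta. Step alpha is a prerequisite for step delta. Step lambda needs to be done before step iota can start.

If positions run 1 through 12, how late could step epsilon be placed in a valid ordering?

Every step that must follow step epsilon has to come after it. Tracing all chains starting from step epsilon, those steps are: step iota, step theta, step kappa, step xi — 4 in total.
So at least 4 steps follow step epsilon, putting step epsilon no later than position 8. That position is achievable by scheduling everything else first.

8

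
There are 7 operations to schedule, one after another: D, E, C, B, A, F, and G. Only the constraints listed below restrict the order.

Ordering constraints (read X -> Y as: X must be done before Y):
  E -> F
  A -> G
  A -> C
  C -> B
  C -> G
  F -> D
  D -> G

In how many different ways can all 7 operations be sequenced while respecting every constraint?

The operations with no prerequisites are E, A; any of them can be placed first.
Enumerating by repeatedly choosing an available operation (one whose prerequisites are all placed) gives 30 distinct complete orderings.

30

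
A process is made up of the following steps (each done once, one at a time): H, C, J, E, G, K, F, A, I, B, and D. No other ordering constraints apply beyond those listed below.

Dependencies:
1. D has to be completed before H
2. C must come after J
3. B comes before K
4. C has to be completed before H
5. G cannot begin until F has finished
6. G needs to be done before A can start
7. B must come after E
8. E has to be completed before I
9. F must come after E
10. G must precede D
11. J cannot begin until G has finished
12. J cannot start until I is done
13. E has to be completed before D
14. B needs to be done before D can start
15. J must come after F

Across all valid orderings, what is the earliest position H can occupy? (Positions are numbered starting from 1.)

Working backwards through the constraints from H, its full set of required predecessors is C, J, E, G, F, I, B, D — 8 of them.
So at minimum 8 steps come before H, putting H no earlier than position 9. That position is achievable by scheduling exactly those predecessors first.

9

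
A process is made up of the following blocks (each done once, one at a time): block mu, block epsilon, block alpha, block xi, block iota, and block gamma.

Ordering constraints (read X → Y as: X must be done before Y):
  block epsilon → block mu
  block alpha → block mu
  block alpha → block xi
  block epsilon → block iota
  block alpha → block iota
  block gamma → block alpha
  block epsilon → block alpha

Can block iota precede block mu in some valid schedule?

Nothing in the constraints forces block mu before block iota — there is no chain from block mu to block iota.
So a valid ordering placing block iota earlier than block mu exists.

Yes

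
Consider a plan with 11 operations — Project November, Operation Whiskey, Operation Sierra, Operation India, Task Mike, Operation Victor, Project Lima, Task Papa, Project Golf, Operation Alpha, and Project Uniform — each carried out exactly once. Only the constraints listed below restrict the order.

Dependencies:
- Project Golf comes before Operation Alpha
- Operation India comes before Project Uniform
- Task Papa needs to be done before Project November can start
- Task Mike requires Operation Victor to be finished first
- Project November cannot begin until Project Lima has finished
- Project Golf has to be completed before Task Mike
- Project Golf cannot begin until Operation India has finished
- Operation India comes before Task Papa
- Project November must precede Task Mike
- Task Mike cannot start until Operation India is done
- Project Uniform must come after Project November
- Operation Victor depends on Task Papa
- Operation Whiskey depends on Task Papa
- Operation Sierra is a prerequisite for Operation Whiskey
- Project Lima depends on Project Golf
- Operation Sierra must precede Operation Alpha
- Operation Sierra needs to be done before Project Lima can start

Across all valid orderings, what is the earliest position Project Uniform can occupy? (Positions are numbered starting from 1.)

7

Working backwards through the constraints from Project Uniform, its full set of required predecessors is Project November, Operation Sierra, Operation India, Project Lima, Task Papa, Project Golf — 6 of them.
With 6 mandatory predecessors, the earliest Project Uniform can sit is position 6+1 = 7, and placing just those 6 first achieves it.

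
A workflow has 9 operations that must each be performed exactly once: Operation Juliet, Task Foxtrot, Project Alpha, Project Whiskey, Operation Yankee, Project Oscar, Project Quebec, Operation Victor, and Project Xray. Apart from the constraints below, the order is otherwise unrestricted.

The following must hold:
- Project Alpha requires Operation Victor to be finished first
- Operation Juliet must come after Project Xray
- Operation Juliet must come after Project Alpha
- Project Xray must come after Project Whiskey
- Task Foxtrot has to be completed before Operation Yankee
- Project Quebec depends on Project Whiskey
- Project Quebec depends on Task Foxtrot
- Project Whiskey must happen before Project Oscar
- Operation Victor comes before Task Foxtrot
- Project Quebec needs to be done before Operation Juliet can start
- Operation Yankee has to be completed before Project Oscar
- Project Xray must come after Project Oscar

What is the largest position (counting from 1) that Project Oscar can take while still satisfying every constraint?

7

The operations that are forced after Project Oscar, directly or by a chain of constraints, are Operation Juliet, Project Xray. That's 2 operations.
With 2 mandatory successors out of 9 operations total, the latest slot for Project Oscar is 9−2 = 7, and it's reachable by doing all non-successors before Project Oscar.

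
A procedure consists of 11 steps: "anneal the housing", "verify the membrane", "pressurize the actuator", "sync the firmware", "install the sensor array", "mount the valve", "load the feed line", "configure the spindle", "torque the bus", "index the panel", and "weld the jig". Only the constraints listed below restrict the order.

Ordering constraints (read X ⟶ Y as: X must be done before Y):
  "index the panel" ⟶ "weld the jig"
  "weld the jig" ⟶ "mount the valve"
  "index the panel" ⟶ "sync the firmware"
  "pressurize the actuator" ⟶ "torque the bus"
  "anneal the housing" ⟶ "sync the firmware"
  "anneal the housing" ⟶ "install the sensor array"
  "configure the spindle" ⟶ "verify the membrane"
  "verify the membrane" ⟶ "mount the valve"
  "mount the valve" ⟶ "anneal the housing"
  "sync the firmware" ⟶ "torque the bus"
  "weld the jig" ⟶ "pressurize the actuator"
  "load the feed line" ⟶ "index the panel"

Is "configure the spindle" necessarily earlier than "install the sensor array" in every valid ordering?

Chaining the stated constraints: "configure the spindle" → "verify the membrane" → "mount the valve" → "anneal the housing" → "install the sensor array".
Hence "configure the spindle" necessarily comes before "install the sensor array".

Yes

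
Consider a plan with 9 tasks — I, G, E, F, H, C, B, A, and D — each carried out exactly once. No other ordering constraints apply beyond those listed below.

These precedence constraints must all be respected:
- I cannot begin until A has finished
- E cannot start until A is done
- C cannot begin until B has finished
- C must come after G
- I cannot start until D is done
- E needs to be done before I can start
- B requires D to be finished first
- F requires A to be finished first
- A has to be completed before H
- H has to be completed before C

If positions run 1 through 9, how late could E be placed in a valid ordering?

8

Following the constraints forward from E, its only required successor is I.
So at least 1 task follows E, putting E no later than position 8. That position is achievable by scheduling everything else first.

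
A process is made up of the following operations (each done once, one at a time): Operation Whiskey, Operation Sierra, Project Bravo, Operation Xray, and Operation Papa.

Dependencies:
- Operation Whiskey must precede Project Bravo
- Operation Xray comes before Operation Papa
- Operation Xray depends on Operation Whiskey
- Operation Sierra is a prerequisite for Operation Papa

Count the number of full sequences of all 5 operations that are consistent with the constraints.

11

2 operations have no prerequisites (Operation Whiskey, Operation Sierra), so any of them could come first.
Enumerating by repeatedly choosing an available operation (one whose prerequisites are all placed) gives 11 distinct complete orderings.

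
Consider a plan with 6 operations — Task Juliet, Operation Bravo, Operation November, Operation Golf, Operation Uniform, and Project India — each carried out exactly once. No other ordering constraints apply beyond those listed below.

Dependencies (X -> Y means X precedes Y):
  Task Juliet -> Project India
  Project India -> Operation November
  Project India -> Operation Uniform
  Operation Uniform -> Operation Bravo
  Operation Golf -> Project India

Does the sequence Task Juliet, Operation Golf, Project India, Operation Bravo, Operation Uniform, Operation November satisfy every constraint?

The sequence places Operation Bravo ahead of Operation Uniform.
But one of the constraints requires Operation Uniform before Operation Bravo, so this ordering violates it.

No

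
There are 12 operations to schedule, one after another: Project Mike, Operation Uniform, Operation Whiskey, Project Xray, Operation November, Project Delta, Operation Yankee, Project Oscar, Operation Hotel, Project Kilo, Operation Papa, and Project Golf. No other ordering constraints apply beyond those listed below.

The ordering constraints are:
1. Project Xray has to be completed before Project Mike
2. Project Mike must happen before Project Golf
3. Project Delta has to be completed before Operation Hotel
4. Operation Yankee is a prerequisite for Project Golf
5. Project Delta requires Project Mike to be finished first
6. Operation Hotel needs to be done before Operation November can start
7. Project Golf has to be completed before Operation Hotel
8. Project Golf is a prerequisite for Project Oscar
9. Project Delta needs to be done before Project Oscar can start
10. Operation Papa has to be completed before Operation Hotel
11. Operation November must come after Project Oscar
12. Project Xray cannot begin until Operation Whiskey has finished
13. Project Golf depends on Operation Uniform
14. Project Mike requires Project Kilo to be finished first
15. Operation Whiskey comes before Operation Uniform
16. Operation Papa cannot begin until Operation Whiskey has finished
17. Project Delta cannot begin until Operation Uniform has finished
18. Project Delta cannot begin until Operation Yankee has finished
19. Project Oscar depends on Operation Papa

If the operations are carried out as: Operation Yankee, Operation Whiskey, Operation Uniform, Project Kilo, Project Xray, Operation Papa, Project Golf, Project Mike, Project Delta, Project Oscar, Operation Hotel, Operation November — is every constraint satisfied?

The sequence places Project Golf ahead of Project Mike.
That contradicts the constraint that Project Mike must precede Project Golf.

No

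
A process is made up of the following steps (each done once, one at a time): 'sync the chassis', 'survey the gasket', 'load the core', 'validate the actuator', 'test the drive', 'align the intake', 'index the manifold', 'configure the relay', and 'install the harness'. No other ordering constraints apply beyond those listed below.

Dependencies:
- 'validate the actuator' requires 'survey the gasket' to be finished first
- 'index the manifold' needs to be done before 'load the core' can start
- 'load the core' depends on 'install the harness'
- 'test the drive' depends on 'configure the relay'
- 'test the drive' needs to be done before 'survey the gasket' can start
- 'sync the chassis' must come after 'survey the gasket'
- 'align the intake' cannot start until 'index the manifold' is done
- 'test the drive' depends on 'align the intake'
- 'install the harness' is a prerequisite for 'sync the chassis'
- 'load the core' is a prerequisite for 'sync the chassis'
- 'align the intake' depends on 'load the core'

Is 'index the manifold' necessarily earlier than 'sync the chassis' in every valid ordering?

Yes

Following the dependencies: 'index the manifold' → 'load the core' → 'sync the chassis'.
That forces 'index the manifold' before 'sync the chassis' in every valid schedule.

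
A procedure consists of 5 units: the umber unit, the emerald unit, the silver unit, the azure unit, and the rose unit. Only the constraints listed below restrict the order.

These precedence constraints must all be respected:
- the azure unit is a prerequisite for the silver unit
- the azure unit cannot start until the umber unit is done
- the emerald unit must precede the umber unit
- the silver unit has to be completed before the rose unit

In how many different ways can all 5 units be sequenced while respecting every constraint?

The emerald unit is the only unit with nothing required before it, so every ordering starts there.
Every unit is then forced in turn, so only 1 complete ordering is consistent with the constraints.

1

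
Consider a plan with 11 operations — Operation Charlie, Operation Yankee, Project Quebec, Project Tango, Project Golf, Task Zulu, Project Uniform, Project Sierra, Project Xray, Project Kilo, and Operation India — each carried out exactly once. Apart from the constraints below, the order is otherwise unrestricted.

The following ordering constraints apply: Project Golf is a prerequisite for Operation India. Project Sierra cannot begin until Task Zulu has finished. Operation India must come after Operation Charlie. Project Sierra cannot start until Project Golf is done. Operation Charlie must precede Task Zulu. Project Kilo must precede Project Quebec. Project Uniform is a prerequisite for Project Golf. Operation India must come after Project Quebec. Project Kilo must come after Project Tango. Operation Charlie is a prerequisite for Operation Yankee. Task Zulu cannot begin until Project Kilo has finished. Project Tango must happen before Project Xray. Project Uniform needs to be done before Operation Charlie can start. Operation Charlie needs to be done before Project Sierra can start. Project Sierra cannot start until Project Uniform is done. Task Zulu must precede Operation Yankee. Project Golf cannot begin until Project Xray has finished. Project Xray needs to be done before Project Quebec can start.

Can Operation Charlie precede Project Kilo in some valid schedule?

Yes

No chain of constraints runs from Project Kilo to Operation Charlie, so Project Kilo is not required to come first.
So a valid ordering placing Operation Charlie earlier than Project Kilo exists.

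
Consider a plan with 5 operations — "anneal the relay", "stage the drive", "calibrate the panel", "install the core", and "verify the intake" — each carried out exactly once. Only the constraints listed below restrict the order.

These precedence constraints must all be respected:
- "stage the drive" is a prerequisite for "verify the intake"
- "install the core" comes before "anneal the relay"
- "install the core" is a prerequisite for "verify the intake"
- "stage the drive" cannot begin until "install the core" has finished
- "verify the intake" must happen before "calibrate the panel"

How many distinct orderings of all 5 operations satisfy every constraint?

4

Only "install the core" has no prerequisites, so it must go first.
Counting all ways to extend the partial order to a total order gives 4.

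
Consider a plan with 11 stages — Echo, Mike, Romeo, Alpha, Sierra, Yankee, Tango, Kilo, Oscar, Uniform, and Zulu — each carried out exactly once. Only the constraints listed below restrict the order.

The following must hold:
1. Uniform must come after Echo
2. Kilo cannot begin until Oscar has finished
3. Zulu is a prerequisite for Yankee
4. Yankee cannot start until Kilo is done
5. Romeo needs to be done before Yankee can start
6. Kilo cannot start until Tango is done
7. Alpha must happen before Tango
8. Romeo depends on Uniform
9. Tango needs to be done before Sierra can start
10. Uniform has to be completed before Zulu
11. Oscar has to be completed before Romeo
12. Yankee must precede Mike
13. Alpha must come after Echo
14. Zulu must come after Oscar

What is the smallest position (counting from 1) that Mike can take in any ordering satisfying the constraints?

10

Every stage that must precede Mike has to come before it. Tracing all chains that end at Mike, those stages are: Echo, Romeo, Alpha, Yankee, Tango, Kilo, Oscar, Uniform, Zulu — 9 in total.
With 9 mandatory predecessors, the earliest Mike can sit is position 9+1 = 10, and placing just those 9 first achieves it.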